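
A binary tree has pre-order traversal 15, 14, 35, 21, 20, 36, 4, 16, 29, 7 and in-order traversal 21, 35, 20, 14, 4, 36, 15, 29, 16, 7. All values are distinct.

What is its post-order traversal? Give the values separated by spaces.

The first element of pre-order is the root; it splits in-order into left and right subtrees.
Root 15: left subtree has 6 nodes {21, 35, 20, 14, 4, 36}, right has 3 {29, 16, 7}.
  Root 14: left subtree has 3 nodes {21, 35, 20}, right has 2 {4, 36}.
    Root 35: left subtree has 1 node {21}, right has 1 {20}.
    Root 36: left subtree has 1 node {4}, right has 0 { }.
  Root 16: left subtree has 1 node {29}, right has 1 {7}.

21 20 35 4 36 14 29 7 16 15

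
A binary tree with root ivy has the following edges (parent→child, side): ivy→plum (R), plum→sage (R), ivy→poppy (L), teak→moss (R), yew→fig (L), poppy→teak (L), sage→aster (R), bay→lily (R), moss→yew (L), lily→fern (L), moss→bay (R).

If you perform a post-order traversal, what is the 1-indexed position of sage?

Post-order visits the left subtree, then the right subtree, then the node.
At ivy: go left to poppy.
  At poppy: go left to teak.
    At teak: no left child.
    At teak: go right to moss.
      At moss: go left to yew.
        At yew: go left to fig.
          fig is a leaf — visit fig.
        At yew: no right child.
        Visit yew.
      At moss: go right to bay.
        At bay: no left child.
        At bay: go right to lily.
          At lily: go left to fern.
            fern is a leaf — visit fern.
          At lily: no right child.
          Visit lily.
        Visit bay.
      Visit moss.
    Visit teak.
  At poppy: no right child.
  Visit poppy.
At ivy: go right to plum.
  At plum: no left child.
  At plum: go right to sage.
    At sage: no left child.
    At sage: go right to aster.
      aster is a leaf — visit aster.
    Visit sage.
  Visit plum.
Visit ivy.
Full post-order sequence: fig, yew, fern, lily, bay, moss, teak, poppy, aster, sage, plum, ivy.

10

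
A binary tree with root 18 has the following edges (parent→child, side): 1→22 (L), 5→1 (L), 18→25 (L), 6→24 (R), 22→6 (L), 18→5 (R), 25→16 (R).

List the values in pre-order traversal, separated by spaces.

Pre-order visits the node, then its left subtree, then its right subtree.
Visit 18.
At 18: go left to 25.
  Visit 25.
  At 25: no left child.
  At 25: go right to 16.
    16 is a leaf — visit 16.
At 18: go right to 5.
  Visit 5.
  At 5: go left to 1.
    Visit 1.
    At 1: go left to 22.
      Visit 22.
      At 22: go left to 6.
        Visit 6.
        At 6: no left child.
        At 6: go right to 24.
          24 is a leaf — visit 24.
      At 22: no right child.
    At 1: no right child.
  At 5: no right child.

18 25 16 5 1 22 6 24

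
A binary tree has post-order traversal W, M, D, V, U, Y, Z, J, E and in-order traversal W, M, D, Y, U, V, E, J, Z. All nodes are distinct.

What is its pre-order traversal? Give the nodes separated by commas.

The last element of post-order is the root; it splits in-order into left and right subtrees.
Root E: left subtree has 6 nodes {W, M, D, Y, U, V}, right has 2 {J, Z}.
  Root Y: left subtree has 3 nodes {W, M, D}, right has 2 {U, V}.
    Root D: left subtree has 2 nodes {W, M}, right has 0 { }.
      Root M: left subtree has 1 node {W}, right has 0 { }.
    Root U: left subtree has 0 nodes { }, right has 1 {V}.
  Root J: left subtree has 0 nodes { }, right has 1 {Z}.

E, Y, D, M, W, U, V, J, Z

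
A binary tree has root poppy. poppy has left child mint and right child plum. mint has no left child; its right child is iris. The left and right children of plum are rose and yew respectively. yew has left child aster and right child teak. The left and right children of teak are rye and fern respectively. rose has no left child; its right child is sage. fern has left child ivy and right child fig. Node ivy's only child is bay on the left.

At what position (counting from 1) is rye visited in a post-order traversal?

Post-order visits the left subtree, then the right subtree, then the node.
At poppy: go left to mint.
  At mint: no left child.
  At mint: go right to iris.
    iris is a leaf — visit iris.
  Visit mint.
At poppy: go right to plum.
  At plum: go left to rose.
    At rose: no left child.
    At rose: go right to sage.
      sage is a leaf — visit sage.
    Visit rose.
  At plum: go right to yew.
    At yew: go left to aster.
      aster is a leaf — visit aster.
    At yew: go right to teak.
      At teak: go left to rye.
        rye is a leaf — visit rye.
      At teak: go right to fern.
        At fern: go left to ivy.
          At ivy: go left to bay.
            bay is a leaf — visit bay.
          At ivy: no right child.
          Visit ivy.
        At fern: go right to fig.
          fig is a leaf — visit fig.
        Visit fern.
      Visit teak.
    Visit yew.
  Visit plum.
Visit poppy.
Full post-order sequence: iris, mint, sage, rose, aster, rye, bay, ivy, fig, fern, teak, yew, plum, poppy.

6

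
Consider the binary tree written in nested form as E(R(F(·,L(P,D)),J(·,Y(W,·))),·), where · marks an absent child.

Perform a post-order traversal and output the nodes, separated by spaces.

Post-order visits the left subtree, then the right subtree, then the node.
At E: go left to R.
  At R: go left to F.
    At F: no left child.
    At F: go right to L.
      At L: go left to P.
        P is a leaf — visit P.
      At L: go right to D.
        D is a leaf — visit D.
      Visit L.
    Visit F.
  At R: go right to J.
    At J: no left child.
    At J: go right to Y.
      At Y: go left to W.
        W is a leaf — visit W.
      At Y: no right child.
      Visit Y.
    Visit J.
  Visit R.
At E: no right child.
Visit E.

P D L F W Y J R E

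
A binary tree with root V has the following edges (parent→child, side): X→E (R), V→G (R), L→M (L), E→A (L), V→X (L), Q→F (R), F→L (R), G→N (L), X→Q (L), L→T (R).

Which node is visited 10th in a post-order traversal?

G

Post-order visits the left subtree, then the right subtree, then the node.
At V: go left to X.
  At X: go left to Q.
    At Q: no left child.
    At Q: go right to F.
      At F: no left child.
      At F: go right to L.
        At L: go left to M.
          M is a leaf — visit M.
        At L: go right to T.
          T is a leaf — visit T.
        Visit L.
      Visit F.
    Visit Q.
  At X: go right to E.
    At E: go left to A.
      A is a leaf — visit A.
    At E: no right child.
    Visit E.
  Visit X.
At V: go right to G.
  At G: go left to N.
    N is a leaf — visit N.
  At G: no right child.
  Visit G.
Visit V.
Full post-order sequence: M, T, L, F, Q, A, E, X, N, G, V.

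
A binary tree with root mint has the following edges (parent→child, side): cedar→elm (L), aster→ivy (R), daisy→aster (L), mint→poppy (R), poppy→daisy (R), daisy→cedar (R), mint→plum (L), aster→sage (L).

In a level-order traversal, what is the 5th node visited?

aster

Level-order visits nodes level by level from the root, left to right within each level.
Level 0: mint
Level 1: plum, poppy
Level 2: daisy
Level 3: aster, cedar
Level 4: sage, ivy, elm
Full level-order sequence: mint, plum, poppy, daisy, aster, cedar, sage, ivy, elm.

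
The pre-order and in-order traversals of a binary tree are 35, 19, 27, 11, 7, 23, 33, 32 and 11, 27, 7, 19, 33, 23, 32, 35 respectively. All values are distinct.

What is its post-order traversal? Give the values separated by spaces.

11 7 27 33 32 23 19 35

The first element of pre-order is the root; it splits in-order into left and right subtrees.
Root 35: left subtree has 7 nodes {11, 27, 7, 19, 33, 23, 32}, right has 0 { }.
  Root 19: left subtree has 3 nodes {11, 27, 7}, right has 3 {33, 23, 32}.
    Root 27: left subtree has 1 node {11}, right has 1 {7}.
    Root 23: left subtree has 1 node {33}, right has 1 {32}.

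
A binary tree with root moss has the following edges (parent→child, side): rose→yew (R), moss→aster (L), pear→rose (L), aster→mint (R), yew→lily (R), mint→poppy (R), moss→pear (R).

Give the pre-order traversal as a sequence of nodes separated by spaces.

Pre-order visits the node, then its left subtree, then its right subtree.
Visit moss.
At moss: go left to aster.
  Visit aster.
  At aster: no left child.
  At aster: go right to mint.
    Visit mint.
    At mint: no left child.
    At mint: go right to poppy.
      poppy is a leaf — visit poppy.
At moss: go right to pear.
  Visit pear.
  At pear: go left to rose.
    Visit rose.
    At rose: no left child.
    At rose: go right to yew.
      Visit yew.
      At yew: no left child.
      At yew: go right to lily.
        lily is a leaf — visit lily.
  At pear: no right child.

moss aster mint poppy pear rose yew lily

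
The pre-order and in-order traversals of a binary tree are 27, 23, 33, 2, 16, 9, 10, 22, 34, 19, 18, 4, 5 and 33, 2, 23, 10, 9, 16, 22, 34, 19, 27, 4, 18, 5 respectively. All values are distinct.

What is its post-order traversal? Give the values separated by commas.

2, 33, 10, 9, 19, 34, 22, 16, 23, 4, 5, 18, 27

The first element of pre-order is the root; it splits in-order into left and right subtrees.
Root 27: left subtree has 9 nodes {33, 2, 23, 10, 9, 16, 22, 34, 19}, right has 3 {4, 18, 5}.
  Root 23: left subtree has 2 nodes {33, 2}, right has 6 {10, 9, 16, 22, 34, 19}.
    Root 33: left subtree has 0 nodes { }, right has 1 {2}.
    Root 16: left subtree has 2 nodes {10, 9}, right has 3 {22, 34, 19}.
      Root 9: left subtree has 1 node {10}, right has 0 { }.
      Root 22: left subtree has 0 nodes { }, right has 2 {34, 19}.
        Root 34: left subtree has 0 nodes { }, right has 1 {19}.
  Root 18: left subtree has 1 node {4}, right has 1 {5}.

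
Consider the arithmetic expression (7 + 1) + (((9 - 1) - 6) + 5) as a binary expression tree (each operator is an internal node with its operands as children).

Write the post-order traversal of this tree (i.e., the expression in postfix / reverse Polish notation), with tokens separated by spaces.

Post-order on an expression tree gives postfix notation: for each operator, emit left operand, right operand, then the operator.

7 1 + 9 1 - 6 - 5 + +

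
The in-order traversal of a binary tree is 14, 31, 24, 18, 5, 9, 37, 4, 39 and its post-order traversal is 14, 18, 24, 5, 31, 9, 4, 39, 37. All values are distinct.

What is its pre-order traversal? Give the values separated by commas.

The last element of post-order is the root; it splits in-order into left and right subtrees.
Root 37: left subtree has 6 nodes {14, 31, 24, 18, 5, 9}, right has 2 {4, 39}.
  Root 9: left subtree has 5 nodes {14, 31, 24, 18, 5}, right has 0 { }.
    Root 31: left subtree has 1 node {14}, right has 3 {24, 18, 5}.
      Root 5: left subtree has 2 nodes {24, 18}, right has 0 { }.
        Root 24: left subtree has 0 nodes { }, right has 1 {18}.
  Root 39: left subtree has 1 node {4}, right has 0 { }.

37, 9, 31, 14, 5, 24, 18, 39, 4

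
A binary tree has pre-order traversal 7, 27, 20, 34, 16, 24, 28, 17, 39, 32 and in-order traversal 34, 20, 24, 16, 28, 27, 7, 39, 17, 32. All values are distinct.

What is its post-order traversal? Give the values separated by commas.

34, 24, 28, 16, 20, 27, 39, 32, 17, 7

The first element of pre-order is the root; it splits in-order into left and right subtrees.
Root 7: left subtree has 6 nodes {34, 20, 24, 16, 28, 27}, right has 3 {39, 17, 32}.
  Root 27: left subtree has 5 nodes {34, 20, 24, 16, 28}, right has 0 { }.
    Root 20: left subtree has 1 node {34}, right has 3 {24, 16, 28}.
      Root 16: left subtree has 1 node {24}, right has 1 {28}.
  Root 17: left subtree has 1 node {39}, right has 1 {32}.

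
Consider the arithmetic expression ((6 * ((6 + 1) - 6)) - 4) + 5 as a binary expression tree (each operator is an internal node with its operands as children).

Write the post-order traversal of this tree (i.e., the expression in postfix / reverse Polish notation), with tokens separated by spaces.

Post-order on an expression tree gives postfix notation: for each operator, emit left operand, right operand, then the operator.

6 6 1 + 6 - * 4 - 5 +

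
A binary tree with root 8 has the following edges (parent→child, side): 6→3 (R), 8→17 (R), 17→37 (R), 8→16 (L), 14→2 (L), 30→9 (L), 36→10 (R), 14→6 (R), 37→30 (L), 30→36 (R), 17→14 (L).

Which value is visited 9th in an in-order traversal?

In-order visits the left subtree, then the node, then the right subtree.
At 8: go left to 16.
  16 is a leaf — visit 16.
Visit 8.
At 8: go right to 17.
  At 17: go left to 14.
    At 14: go left to 2.
      2 is a leaf — visit 2.
    Visit 14.
    At 14: go right to 6.
      At 6: no left child.
      Visit 6.
      At 6: go right to 3.
        3 is a leaf — visit 3.
  Visit 17.
  At 17: go right to 37.
    At 37: go left to 30.
      At 30: go left to 9.
        9 is a leaf — visit 9.
      Visit 30.
      At 30: go right to 36.
        At 36: no left child.
        Visit 36.
        At 36: go right to 10.
          10 is a leaf — visit 10.
    Visit 37.
    At 37: no right child.
Full in-order sequence: 16, 8, 2, 14, 6, 3, 17, 9, 30, 36, 10, 37.

30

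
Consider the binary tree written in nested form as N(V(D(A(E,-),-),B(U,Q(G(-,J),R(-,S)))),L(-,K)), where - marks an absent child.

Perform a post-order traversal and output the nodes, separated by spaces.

Post-order visits the left subtree, then the right subtree, then the node.
At N: go left to V.
  At V: go left to D.
    At D: go left to A.
      At A: go left to E.
        E is a leaf — visit E.
      At A: no right child.
      Visit A.
    At D: no right child.
    Visit D.
  At V: go right to B.
    At B: go left to U.
      U is a leaf — visit U.
    At B: go right to Q.
      At Q: go left to G.
        At G: no left child.
        At G: go right to J.
          J is a leaf — visit J.
        Visit G.
      At Q: go right to R.
        At R: no left child.
        At R: go right to S.
          S is a leaf — visit S.
        Visit R.
      Visit Q.
    Visit B.
  Visit V.
At N: go right to L.
  At L: no left child.
  At L: go right to K.
    K is a leaf — visit K.
  Visit L.
Visit N.

E A D U J G S R Q B V K L N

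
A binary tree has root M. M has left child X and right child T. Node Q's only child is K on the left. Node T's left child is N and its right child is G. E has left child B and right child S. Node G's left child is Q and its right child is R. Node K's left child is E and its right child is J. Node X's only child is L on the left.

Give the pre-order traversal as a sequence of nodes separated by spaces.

Pre-order visits the node, then its left subtree, then its right subtree.
Visit M.
At M: go left to X.
  Visit X.
  At X: go left to L.
    L is a leaf — visit L.
  At X: no right child.
At M: go right to T.
  Visit T.
  At T: go left to N.
    N is a leaf — visit N.
  At T: go right to G.
    Visit G.
    At G: go left to Q.
      Visit Q.
      At Q: go left to K.
        Visit K.
        At K: go left to E.
          Visit E.
          At E: go left to B.
            B is a leaf — visit B.
          At E: go right to S.
            S is a leaf — visit S.
        At K: go right to J.
          J is a leaf — visit J.
      At Q: no right child.
    At G: go right to R.
      R is a leaf — visit R.

M X L T N G Q K E B S J R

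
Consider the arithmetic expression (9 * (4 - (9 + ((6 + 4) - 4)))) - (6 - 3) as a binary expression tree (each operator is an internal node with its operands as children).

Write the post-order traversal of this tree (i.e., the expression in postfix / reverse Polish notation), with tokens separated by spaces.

9 4 9 6 4 + 4 - + - * 6 3 - -

Post-order on an expression tree gives postfix notation: for each operator, emit left operand, right operand, then the operator.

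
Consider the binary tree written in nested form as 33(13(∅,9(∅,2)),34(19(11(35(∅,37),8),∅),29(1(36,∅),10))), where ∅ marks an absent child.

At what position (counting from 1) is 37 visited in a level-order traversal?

Level-order visits nodes level by level from the root, left to right within each level.
Level 0: 33
Level 1: 13, 34
Level 2: 9, 19, 29
Level 3: 2, 11, 1, 10
Level 4: 35, 8, 36
Level 5: 37
Full level-order sequence: 33, 13, 34, 9, 19, 29, 2, 11, 1, 10, 35, 8, 36, 37.

14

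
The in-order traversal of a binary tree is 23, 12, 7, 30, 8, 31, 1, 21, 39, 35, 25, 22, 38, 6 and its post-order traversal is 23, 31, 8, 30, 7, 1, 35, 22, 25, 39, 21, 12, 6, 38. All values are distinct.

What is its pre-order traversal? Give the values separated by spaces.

The last element of post-order is the root; it splits in-order into left and right subtrees.
Root 38: left subtree has 12 nodes {23, 12, 7, 30, 8, 31, 1, 21, 39, 35, 25, 22}, right has 1 {6}.
  Root 12: left subtree has 1 node {23}, right has 10 {7, 30, 8, 31, 1, 21, 39, 35, 25, 22}.
    Root 21: left subtree has 5 nodes {7, 30, 8, 31, 1}, right has 4 {39, 35, 25, 22}.
      Root 1: left subtree has 4 nodes {7, 30, 8, 31}, right has 0 { }.
        Root 7: left subtree has 0 nodes { }, right has 3 {30, 8, 31}.
          Root 30: left subtree has 0 nodes { }, right has 2 {8, 31}.
            Root 8: left subtree has 0 nodes { }, right has 1 {31}.
      Root 39: left subtree has 0 nodes { }, right has 3 {35, 25, 22}.
        Root 25: left subtree has 1 node {35}, right has 1 {22}.

38 12 23 21 1 7 30 8 31 39 25 35 22 6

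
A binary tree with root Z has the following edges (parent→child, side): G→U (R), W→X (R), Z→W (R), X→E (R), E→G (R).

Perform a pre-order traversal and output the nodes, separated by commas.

Pre-order visits the node, then its left subtree, then its right subtree.
Visit Z.
At Z: no left child.
At Z: go right to W.
  Visit W.
  At W: no left child.
  At W: go right to X.
    Visit X.
    At X: no left child.
    At X: go right to E.
      Visit E.
      At E: no left child.
      At E: go right to G.
        Visit G.
        At G: no left child.
        At G: go right to U.
          U is a leaf — visit U.

Z, W, X, E, G, U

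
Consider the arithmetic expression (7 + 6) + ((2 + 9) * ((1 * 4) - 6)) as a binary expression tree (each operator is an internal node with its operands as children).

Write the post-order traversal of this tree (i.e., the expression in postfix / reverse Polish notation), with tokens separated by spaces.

Post-order on an expression tree gives postfix notation: for each operator, emit left operand, right operand, then the operator.

7 6 + 2 9 + 1 4 * 6 - * +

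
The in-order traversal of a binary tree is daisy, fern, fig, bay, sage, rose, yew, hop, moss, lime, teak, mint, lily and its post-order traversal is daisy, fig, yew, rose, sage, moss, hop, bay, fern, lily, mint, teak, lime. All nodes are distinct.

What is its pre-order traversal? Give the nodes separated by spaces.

lime fern daisy bay fig hop sage rose yew moss teak mint lily

The last element of post-order is the root; it splits in-order into left and right subtrees.
Root lime: left subtree has 9 nodes {daisy, fern, fig, bay, sage, rose, yew, hop, moss}, right has 3 {teak, mint, lily}.
  Root fern: left subtree has 1 node {daisy}, right has 7 {fig, bay, sage, rose, yew, hop, moss}.
    Root bay: left subtree has 1 node {fig}, right has 5 {sage, rose, yew, hop, moss}.
      Root hop: left subtree has 3 nodes {sage, rose, yew}, right has 1 {moss}.
        Root sage: left subtree has 0 nodes { }, right has 2 {rose, yew}.
          Root rose: left subtree has 0 nodes { }, right has 1 {yew}.
  Root teak: left subtree has 0 nodes { }, right has 2 {mint, lily}.
    Root mint: left subtree has 0 nodes { }, right has 1 {lily}.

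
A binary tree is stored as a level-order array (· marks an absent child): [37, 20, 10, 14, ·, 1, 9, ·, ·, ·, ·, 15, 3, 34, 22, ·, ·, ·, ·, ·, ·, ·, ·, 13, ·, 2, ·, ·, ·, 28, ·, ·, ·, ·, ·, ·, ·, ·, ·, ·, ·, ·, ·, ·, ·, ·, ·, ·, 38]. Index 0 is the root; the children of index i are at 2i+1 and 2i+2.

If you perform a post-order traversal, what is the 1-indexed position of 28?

10

Post-order visits the left subtree, then the right subtree, then the node.
At 37: go left to 20.
  At 20: go left to 14.
    14 is a leaf — visit 14.
  At 20: no right child.
  Visit 20.
At 37: go right to 10.
  At 10: go left to 1.
    At 1: go left to 15.
      At 15: go left to 13.
        At 13: no left child.
        At 13: go right to 38.
          38 is a leaf — visit 38.
        Visit 13.
      At 15: no right child.
      Visit 15.
    At 1: go right to 3.
      At 3: go left to 2.
        2 is a leaf — visit 2.
      At 3: no right child.
      Visit 3.
    Visit 1.
  At 10: go right to 9.
    At 9: go left to 34.
      34 is a leaf — visit 34.
    At 9: go right to 22.
      At 22: go left to 28.
        28 is a leaf — visit 28.
      At 22: no right child.
      Visit 22.
    Visit 9.
  Visit 10.
Visit 37.
Full post-order sequence: 14, 20, 38, 13, 15, 2, 3, 1, 34, 28, 22, 9, 10, 37.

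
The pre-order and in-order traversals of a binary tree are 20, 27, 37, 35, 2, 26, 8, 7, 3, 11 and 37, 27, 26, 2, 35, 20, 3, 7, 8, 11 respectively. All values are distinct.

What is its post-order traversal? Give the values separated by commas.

The first element of pre-order is the root; it splits in-order into left and right subtrees.
Root 20: left subtree has 5 nodes {37, 27, 26, 2, 35}, right has 4 {3, 7, 8, 11}.
  Root 27: left subtree has 1 node {37}, right has 3 {26, 2, 35}.
    Root 35: left subtree has 2 nodes {26, 2}, right has 0 { }.
      Root 2: left subtree has 1 node {26}, right has 0 { }.
  Root 8: left subtree has 2 nodes {3, 7}, right has 1 {11}.
    Root 7: left subtree has 1 node {3}, right has 0 { }.

37, 26, 2, 35, 27, 3, 7, 11, 8, 20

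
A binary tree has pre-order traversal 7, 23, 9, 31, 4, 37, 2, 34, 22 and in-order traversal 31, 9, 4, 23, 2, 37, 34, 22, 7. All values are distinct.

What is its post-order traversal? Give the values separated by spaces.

31 4 9 2 22 34 37 23 7

The first element of pre-order is the root; it splits in-order into left and right subtrees.
Root 7: left subtree has 8 nodes {31, 9, 4, 23, 2, 37, 34, 22}, right has 0 { }.
  Root 23: left subtree has 3 nodes {31, 9, 4}, right has 4 {2, 37, 34, 22}.
    Root 9: left subtree has 1 node {31}, right has 1 {4}.
    Root 37: left subtree has 1 node {2}, right has 2 {34, 22}.
      Root 34: left subtree has 0 nodes { }, right has 1 {22}.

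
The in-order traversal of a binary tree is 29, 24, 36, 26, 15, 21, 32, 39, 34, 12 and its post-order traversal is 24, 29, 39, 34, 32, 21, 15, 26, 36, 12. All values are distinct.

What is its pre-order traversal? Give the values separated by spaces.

The last element of post-order is the root; it splits in-order into left and right subtrees.
Root 12: left subtree has 9 nodes {29, 24, 36, 26, 15, 21, 32, 39, 34}, right has 0 { }.
  Root 36: left subtree has 2 nodes {29, 24}, right has 6 {26, 15, 21, 32, 39, 34}.
    Root 29: left subtree has 0 nodes { }, right has 1 {24}.
    Root 26: left subtree has 0 nodes { }, right has 5 {15, 21, 32, 39, 34}.
      Root 15: left subtree has 0 nodes { }, right has 4 {21, 32, 39, 34}.
        Root 21: left subtree has 0 nodes { }, right has 3 {32, 39, 34}.
          Root 32: left subtree has 0 nodes { }, right has 2 {39, 34}.
            Root 34: left subtree has 1 node {39}, right has 0 { }.

12 36 29 24 26 15 21 32 34 39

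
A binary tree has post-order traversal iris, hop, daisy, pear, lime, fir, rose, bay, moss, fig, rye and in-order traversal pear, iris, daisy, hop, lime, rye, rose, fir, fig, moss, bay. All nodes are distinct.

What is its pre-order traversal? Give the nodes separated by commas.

The last element of post-order is the root; it splits in-order into left and right subtrees.
Root rye: left subtree has 5 nodes {pear, iris, daisy, hop, lime}, right has 5 {rose, fir, fig, moss, bay}.
  Root lime: left subtree has 4 nodes {pear, iris, daisy, hop}, right has 0 { }.
    Root pear: left subtree has 0 nodes { }, right has 3 {iris, daisy, hop}.
      Root daisy: left subtree has 1 node {iris}, right has 1 {hop}.
  Root fig: left subtree has 2 nodes {rose, fir}, right has 2 {moss, bay}.
    Root rose: left subtree has 0 nodes { }, right has 1 {fir}.
    Root moss: left subtree has 0 nodes { }, right has 1 {bay}.

rye, lime, pear, daisy, iris, hop, fig, rose, fir, moss, bay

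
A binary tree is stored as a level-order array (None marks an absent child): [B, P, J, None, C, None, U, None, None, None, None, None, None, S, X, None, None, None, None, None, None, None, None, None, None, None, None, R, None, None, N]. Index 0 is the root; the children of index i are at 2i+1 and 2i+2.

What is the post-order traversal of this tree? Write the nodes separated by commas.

C, P, R, S, N, X, U, J, B

Post-order visits the left subtree, then the right subtree, then the node.
At B: go left to P.
  At P: no left child.
  At P: go right to C.
    C is a leaf — visit C.
  Visit P.
At B: go right to J.
  At J: no left child.
  At J: go right to U.
    At U: go left to S.
      At S: go left to R.
        R is a leaf — visit R.
      At S: no right child.
      Visit S.
    At U: go right to X.
      At X: no left child.
      At X: go right to N.
        N is a leaf — visit N.
      Visit X.
    Visit U.
  Visit J.
Visit B.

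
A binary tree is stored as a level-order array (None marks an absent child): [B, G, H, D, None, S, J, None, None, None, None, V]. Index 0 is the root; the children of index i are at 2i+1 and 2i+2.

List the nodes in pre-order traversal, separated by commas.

B, G, D, H, S, V, J

Pre-order visits the node, then its left subtree, then its right subtree.
Visit B.
At B: go left to G.
  Visit G.
  At G: go left to D.
    D is a leaf — visit D.
  At G: no right child.
At B: go right to H.
  Visit H.
  At H: go left to S.
    Visit S.
    At S: go left to V.
      V is a leaf — visit V.
    At S: no right child.
  At H: go right to J.
    J is a leaf — visit J.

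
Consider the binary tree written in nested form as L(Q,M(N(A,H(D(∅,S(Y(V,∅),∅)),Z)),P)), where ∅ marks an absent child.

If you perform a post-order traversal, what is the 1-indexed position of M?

Post-order visits the left subtree, then the right subtree, then the node.
At L: go left to Q.
  Q is a leaf — visit Q.
At L: go right to M.
  At M: go left to N.
    At N: go left to A.
      A is a leaf — visit A.
    At N: go right to H.
      At H: go left to D.
        At D: no left child.
        At D: go right to S.
          At S: go left to Y.
            At Y: go left to V.
              V is a leaf — visit V.
            At Y: no right child.
            Visit Y.
          At S: no right child.
          Visit S.
        Visit D.
      At H: go right to Z.
        Z is a leaf — visit Z.
      Visit H.
    Visit N.
  At M: go right to P.
    P is a leaf — visit P.
  Visit M.
Visit L.
Full post-order sequence: Q, A, V, Y, S, D, Z, H, N, P, M, L.

11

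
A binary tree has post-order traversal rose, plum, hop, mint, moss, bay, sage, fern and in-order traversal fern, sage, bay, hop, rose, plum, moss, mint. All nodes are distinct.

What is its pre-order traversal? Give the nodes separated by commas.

fern, sage, bay, moss, hop, plum, rose, mint

The last element of post-order is the root; it splits in-order into left and right subtrees.
Root fern: left subtree has 0 nodes { }, right has 7 {sage, bay, hop, rose, plum, moss, mint}.
  Root sage: left subtree has 0 nodes { }, right has 6 {bay, hop, rose, plum, moss, mint}.
    Root bay: left subtree has 0 nodes { }, right has 5 {hop, rose, plum, moss, mint}.
      Root moss: left subtree has 3 nodes {hop, rose, plum}, right has 1 {mint}.
        Root hop: left subtree has 0 nodes { }, right has 2 {rose, plum}.
          Root plum: left subtree has 1 node {rose}, right has 0 { }.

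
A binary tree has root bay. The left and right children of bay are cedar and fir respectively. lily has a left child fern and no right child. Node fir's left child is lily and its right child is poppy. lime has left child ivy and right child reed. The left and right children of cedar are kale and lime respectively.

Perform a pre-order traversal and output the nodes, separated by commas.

Pre-order visits the node, then its left subtree, then its right subtree.
Visit bay.
At bay: go left to cedar.
  Visit cedar.
  At cedar: go left to kale.
    kale is a leaf — visit kale.
  At cedar: go right to lime.
    Visit lime.
    At lime: go left to ivy.
      ivy is a leaf — visit ivy.
    At lime: go right to reed.
      reed is a leaf — visit reed.
At bay: go right to fir.
  Visit fir.
  At fir: go left to lily.
    Visit lily.
    At lily: go left to fern.
      fern is a leaf — visit fern.
    At lily: no right child.
  At fir: go right to poppy.
    poppy is a leaf — visit poppy.

bay, cedar, kale, lime, ivy, reed, fir, lily, fern, poppy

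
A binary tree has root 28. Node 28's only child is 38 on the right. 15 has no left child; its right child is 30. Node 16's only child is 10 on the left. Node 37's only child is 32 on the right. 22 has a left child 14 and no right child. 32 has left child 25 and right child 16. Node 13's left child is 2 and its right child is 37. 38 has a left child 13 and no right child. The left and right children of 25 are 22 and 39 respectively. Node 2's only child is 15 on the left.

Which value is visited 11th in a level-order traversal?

Level-order visits nodes level by level from the root, left to right within each level.
Level 0: 28
Level 1: 38
Level 2: 13
Level 3: 2, 37
Level 4: 15, 32
Level 5: 30, 25, 16
Level 6: 22, 39, 10
Level 7: 14
Full level-order sequence: 28, 38, 13, 2, 37, 15, 32, 30, 25, 16, 22, 39, 10, 14.

22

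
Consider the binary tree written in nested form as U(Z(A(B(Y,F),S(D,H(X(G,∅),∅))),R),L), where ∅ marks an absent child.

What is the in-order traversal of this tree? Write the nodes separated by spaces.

Y B F A D S G X H Z R U L

In-order visits the left subtree, then the node, then the right subtree.
At U: go left to Z.
  At Z: go left to A.
    At A: go left to B.
      At B: go left to Y.
        Y is a leaf — visit Y.
      Visit B.
      At B: go right to F.
        F is a leaf — visit F.
    Visit A.
    At A: go right to S.
      At S: go left to D.
        D is a leaf — visit D.
      Visit S.
      At S: go right to H.
        At H: go left to X.
          At X: go left to G.
            G is a leaf — visit G.
          Visit X.
          At X: no right child.
        Visit H.
        At H: no right child.
  Visit Z.
  At Z: go right to R.
    R is a leaf — visit R.
Visit U.
At U: go right to L.
  L is a leaf — visit L.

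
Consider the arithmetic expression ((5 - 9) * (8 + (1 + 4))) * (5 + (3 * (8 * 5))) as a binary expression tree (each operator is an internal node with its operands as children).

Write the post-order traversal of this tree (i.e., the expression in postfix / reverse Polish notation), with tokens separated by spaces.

5 9 - 8 1 4 + + * 5 3 8 5 * * + *

Post-order on an expression tree gives postfix notation: for each operator, emit left operand, right operand, then the operator.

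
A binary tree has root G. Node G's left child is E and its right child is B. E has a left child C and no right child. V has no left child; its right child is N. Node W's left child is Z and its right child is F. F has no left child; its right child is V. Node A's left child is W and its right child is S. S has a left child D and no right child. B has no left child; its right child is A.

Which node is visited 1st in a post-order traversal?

C

Post-order visits the left subtree, then the right subtree, then the node.
At G: go left to E.
  At E: go left to C.
    C is a leaf — visit C.
  At E: no right child.
  Visit E.
At G: go right to B.
  At B: no left child.
  At B: go right to A.
    At A: go left to W.
      At W: go left to Z.
        Z is a leaf — visit Z.
      At W: go right to F.
        At F: no left child.
        At F: go right to V.
          At V: no left child.
          At V: go right to N.
            N is a leaf — visit N.
          Visit V.
        Visit F.
      Visit W.
    At A: go right to S.
      At S: go left to D.
        D is a leaf — visit D.
      At S: no right child.
      Visit S.
    Visit A.
  Visit B.
Visit G.
Full post-order sequence: C, E, Z, N, V, F, W, D, S, A, B, G.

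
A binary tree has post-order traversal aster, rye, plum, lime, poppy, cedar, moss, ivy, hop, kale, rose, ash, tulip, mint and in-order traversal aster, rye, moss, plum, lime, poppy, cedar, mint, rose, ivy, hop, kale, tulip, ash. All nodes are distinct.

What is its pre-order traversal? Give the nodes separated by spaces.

mint moss rye aster cedar poppy lime plum tulip rose kale hop ivy ash

The last element of post-order is the root; it splits in-order into left and right subtrees.
Root mint: left subtree has 7 nodes {aster, rye, moss, plum, lime, poppy, cedar}, right has 6 {rose, ivy, hop, kale, tulip, ash}.
  Root moss: left subtree has 2 nodes {aster, rye}, right has 4 {plum, lime, poppy, cedar}.
    Root rye: left subtree has 1 node {aster}, right has 0 { }.
    Root cedar: left subtree has 3 nodes {plum, lime, poppy}, right has 0 { }.
      Root poppy: left subtree has 2 nodes {plum, lime}, right has 0 { }.
        Root lime: left subtree has 1 node {plum}, right has 0 { }.
  Root tulip: left subtree has 4 nodes {rose, ivy, hop, kale}, right has 1 {ash}.
    Root rose: left subtree has 0 nodes { }, right has 3 {ivy, hop, kale}.
      Root kale: left subtree has 2 nodes {ivy, hop}, right has 0 { }.
        Root hop: left subtree has 1 node {ivy}, right has 0 { }.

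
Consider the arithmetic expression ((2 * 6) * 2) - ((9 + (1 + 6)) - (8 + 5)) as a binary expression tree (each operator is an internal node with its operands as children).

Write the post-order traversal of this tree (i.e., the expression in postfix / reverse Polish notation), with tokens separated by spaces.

Post-order on an expression tree gives postfix notation: for each operator, emit left operand, right operand, then the operator.

2 6 * 2 * 9 1 6 + + 8 5 + - -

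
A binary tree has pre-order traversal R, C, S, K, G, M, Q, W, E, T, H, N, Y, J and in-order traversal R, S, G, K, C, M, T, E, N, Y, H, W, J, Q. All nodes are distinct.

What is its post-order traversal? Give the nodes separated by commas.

The first element of pre-order is the root; it splits in-order into left and right subtrees.
Root R: left subtree has 0 nodes { }, right has 13 {S, G, K, C, M, T, E, N, Y, H, W, J, Q}.
  Root C: left subtree has 3 nodes {S, G, K}, right has 9 {M, T, E, N, Y, H, W, J, Q}.
    Root S: left subtree has 0 nodes { }, right has 2 {G, K}.
      Root K: left subtree has 1 node {G}, right has 0 { }.
    Root M: left subtree has 0 nodes { }, right has 8 {T, E, N, Y, H, W, J, Q}.
      Root Q: left subtree has 7 nodes {T, E, N, Y, H, W, J}, right has 0 { }.
        Root W: left subtree has 5 nodes {T, E, N, Y, H}, right has 1 {J}.
          Root E: left subtree has 1 node {T}, right has 3 {N, Y, H}.
            Root H: left subtree has 2 nodes {N, Y}, right has 0 { }.
              Root N: left subtree has 0 nodes { }, right has 1 {Y}.

G, K, S, T, Y, N, H, E, J, W, Q, M, C, R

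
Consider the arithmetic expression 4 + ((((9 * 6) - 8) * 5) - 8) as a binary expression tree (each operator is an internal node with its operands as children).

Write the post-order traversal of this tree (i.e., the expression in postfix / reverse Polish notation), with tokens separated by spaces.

Post-order on an expression tree gives postfix notation: for each operator, emit left operand, right operand, then the operator.

4 9 6 * 8 - 5 * 8 - +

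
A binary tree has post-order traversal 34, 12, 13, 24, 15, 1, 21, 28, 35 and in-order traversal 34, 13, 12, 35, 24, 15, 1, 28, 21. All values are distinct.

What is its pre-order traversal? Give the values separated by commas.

The last element of post-order is the root; it splits in-order into left and right subtrees.
Root 35: left subtree has 3 nodes {34, 13, 12}, right has 5 {24, 15, 1, 28, 21}.
  Root 13: left subtree has 1 node {34}, right has 1 {12}.
  Root 28: left subtree has 3 nodes {24, 15, 1}, right has 1 {21}.
    Root 1: left subtree has 2 nodes {24, 15}, right has 0 { }.
      Root 15: left subtree has 1 node {24}, right has 0 { }.

35, 13, 34, 12, 28, 1, 15, 24, 21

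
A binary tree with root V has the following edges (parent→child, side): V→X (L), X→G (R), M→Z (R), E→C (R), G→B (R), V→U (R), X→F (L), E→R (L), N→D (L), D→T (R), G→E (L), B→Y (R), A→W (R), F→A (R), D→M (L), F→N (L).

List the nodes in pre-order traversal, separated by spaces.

Pre-order visits the node, then its left subtree, then its right subtree.
Visit V.
At V: go left to X.
  Visit X.
  At X: go left to F.
    Visit F.
    At F: go left to N.
      Visit N.
      At N: go left to D.
        Visit D.
        At D: go left to M.
          Visit M.
          At M: no left child.
          At M: go right to Z.
            Z is a leaf — visit Z.
        At D: go right to T.
          T is a leaf — visit T.
      At N: no right child.
    At F: go right to A.
      Visit A.
      At A: no left child.
      At A: go right to W.
        W is a leaf — visit W.
  At X: go right to G.
    Visit G.
    At G: go left to E.
      Visit E.
      At E: go left to R.
        R is a leaf — visit R.
      At E: go right to C.
        C is a leaf — visit C.
    At G: go right to B.
      Visit B.
      At B: no left child.
      At B: go right to Y.
        Y is a leaf — visit Y.
At V: go right to U.
  U is a leaf — visit U.

V X F N D M Z T A W G E R C B Y U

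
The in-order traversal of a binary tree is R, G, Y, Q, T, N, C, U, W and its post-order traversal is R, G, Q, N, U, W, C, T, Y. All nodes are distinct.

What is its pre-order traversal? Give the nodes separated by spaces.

The last element of post-order is the root; it splits in-order into left and right subtrees.
Root Y: left subtree has 2 nodes {R, G}, right has 6 {Q, T, N, C, U, W}.
  Root G: left subtree has 1 node {R}, right has 0 { }.
  Root T: left subtree has 1 node {Q}, right has 4 {N, C, U, W}.
    Root C: left subtree has 1 node {N}, right has 2 {U, W}.
      Root W: left subtree has 1 node {U}, right has 0 { }.

Y G R T Q C N W U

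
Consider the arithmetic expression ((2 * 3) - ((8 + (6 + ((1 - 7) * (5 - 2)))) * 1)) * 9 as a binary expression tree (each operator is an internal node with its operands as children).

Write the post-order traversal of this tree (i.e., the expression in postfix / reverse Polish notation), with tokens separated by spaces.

2 3 * 8 6 1 7 - 5 2 - * + + 1 * - 9 *

Post-order on an expression tree gives postfix notation: for each operator, emit left operand, right operand, then the operator.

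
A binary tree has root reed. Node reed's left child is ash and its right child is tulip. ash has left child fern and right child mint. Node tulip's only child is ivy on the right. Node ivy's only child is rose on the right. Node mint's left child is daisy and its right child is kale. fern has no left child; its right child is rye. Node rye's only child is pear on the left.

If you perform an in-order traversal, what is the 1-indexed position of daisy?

5

In-order visits the left subtree, then the node, then the right subtree.
At reed: go left to ash.
  At ash: go left to fern.
    At fern: no left child.
    Visit fern.
    At fern: go right to rye.
      At rye: go left to pear.
        pear is a leaf — visit pear.
      Visit rye.
      At rye: no right child.
  Visit ash.
  At ash: go right to mint.
    At mint: go left to daisy.
      daisy is a leaf — visit daisy.
    Visit mint.
    At mint: go right to kale.
      kale is a leaf — visit kale.
Visit reed.
At reed: go right to tulip.
  At tulip: no left child.
  Visit tulip.
  At tulip: go right to ivy.
    At ivy: no left child.
    Visit ivy.
    At ivy: go right to rose.
      rose is a leaf — visit rose.
Full in-order sequence: fern, pear, rye, ash, daisy, mint, kale, reed, tulip, ivy, rose.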